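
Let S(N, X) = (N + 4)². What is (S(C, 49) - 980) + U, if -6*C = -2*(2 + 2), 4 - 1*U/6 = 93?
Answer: -13370/9 ≈ -1485.6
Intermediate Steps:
U = -534 (U = 24 - 6*93 = 24 - 558 = -534)
C = 4/3 (C = -(-1)*(2 + 2)/3 = -(-1)*4/3 = -⅙*(-8) = 4/3 ≈ 1.3333)
S(N, X) = (4 + N)²
(S(C, 49) - 980) + U = ((4 + 4/3)² - 980) - 534 = ((16/3)² - 980) - 534 = (256/9 - 980) - 534 = -8564/9 - 534 = -13370/9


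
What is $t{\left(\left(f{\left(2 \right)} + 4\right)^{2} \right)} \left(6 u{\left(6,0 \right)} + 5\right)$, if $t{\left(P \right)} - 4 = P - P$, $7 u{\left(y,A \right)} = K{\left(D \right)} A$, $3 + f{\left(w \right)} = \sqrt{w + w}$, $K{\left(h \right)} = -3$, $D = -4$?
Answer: $20$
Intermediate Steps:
$f{\left(w \right)} = -3 + \sqrt{2} \sqrt{w}$ ($f{\left(w \right)} = -3 + \sqrt{w + w} = -3 + \sqrt{2 w} = -3 + \sqrt{2} \sqrt{w}$)
$u{\left(y,A \right)} = - \frac{3 A}{7}$ ($u{\left(y,A \right)} = \frac{\left(-3\right) A}{7} = - \frac{3 A}{7}$)
$t{\left(P \right)} = 4$ ($t{\left(P \right)} = 4 + \left(P - P\right) = 4 + 0 = 4$)
$t{\left(\left(f{\left(2 \right)} + 4\right)^{2} \right)} \left(6 u{\left(6,0 \right)} + 5\right) = 4 \left(6 \left(\left(- \frac{3}{7}\right) 0\right) + 5\right) = 4 \left(6 \cdot 0 + 5\right) = 4 \left(0 + 5\right) = 4 \cdot 5 = 20$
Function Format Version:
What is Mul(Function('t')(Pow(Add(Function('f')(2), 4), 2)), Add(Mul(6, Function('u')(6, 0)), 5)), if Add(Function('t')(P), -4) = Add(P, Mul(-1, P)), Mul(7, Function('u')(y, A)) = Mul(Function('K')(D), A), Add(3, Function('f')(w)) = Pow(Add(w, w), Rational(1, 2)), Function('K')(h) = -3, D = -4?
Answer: 20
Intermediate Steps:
Function('f')(w) = Add(-3, Mul(Pow(2, Rational(1, 2)), Pow(w, Rational(1, 2)))) (Function('f')(w) = Add(-3, Pow(Add(w, w), Rational(1, 2))) = Add(-3, Pow(Mul(2, w), Rational(1, 2))) = Add(-3, Mul(Pow(2, Rational(1, 2)), Pow(w, Rational(1, 2)))))
Function('u')(y, A) = Mul(Rational(-3, 7), A) (Function('u')(y, A) = Mul(Rational(1, 7), Mul(-3, A)) = Mul(Rational(-3, 7), A))
Function('t')(P) = 4 (Function('t')(P) = Add(4, Add(P, Mul(-1, P))) = Add(4, 0) = 4)
Mul(Function('t')(Pow(Add(Function('f')(2), 4), 2)), Add(Mul(6, Function('u')(6, 0)), 5)) = Mul(4, Add(Mul(6, Mul(Rational(-3, 7), 0)), 5)) = Mul(4, Add(Mul(6, 0), 5)) = Mul(4, Add(0, 5)) = Mul(4, 5) = 20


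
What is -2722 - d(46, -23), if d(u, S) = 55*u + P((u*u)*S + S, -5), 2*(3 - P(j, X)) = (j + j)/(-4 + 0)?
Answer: 27671/4 ≈ 6917.8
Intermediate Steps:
P(j, X) = 3 + j/4 (P(j, X) = 3 - (j + j)/(2*(-4 + 0)) = 3 - 2*j/(2*(-4)) = 3 - 2*j*(-1)/(2*4) = 3 - (-1)*j/4 = 3 + j/4)
d(u, S) = 3 + 55*u + S/4 + S*u**2/4 (d(u, S) = 55*u + (3 + ((u*u)*S + S)/4) = 55*u + (3 + (u**2*S + S)/4) = 55*u + (3 + (S*u**2 + S)/4) = 55*u + (3 + (S + S*u**2)/4) = 55*u + (3 + (S/4 + S*u**2/4)) = 55*u + (3 + S/4 + S*u**2/4) = 3 + 55*u + S/4 + S*u**2/4)
-2722 - d(46, -23) = -2722 - (3 + 55*46 + (1/4)*(-23)*(1 + 46**2)) = -2722 - (3 + 2530 + (1/4)*(-23)*(1 + 2116)) = -2722 - (3 + 2530 + (1/4)*(-23)*2117) = -2722 - (3 + 2530 - 48691/4) = -2722 - 1*(-38559/4) = -2722 + 38559/4 = 27671/4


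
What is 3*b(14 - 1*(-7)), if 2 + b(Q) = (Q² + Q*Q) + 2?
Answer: 2646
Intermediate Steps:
b(Q) = 2*Q² (b(Q) = -2 + ((Q² + Q*Q) + 2) = -2 + ((Q² + Q²) + 2) = -2 + (2*Q² + 2) = -2 + (2 + 2*Q²) = 2*Q²)
3*b(14 - 1*(-7)) = 3*(2*(14 - 1*(-7))²) = 3*(2*(14 + 7)²) = 3*(2*21²) = 3*(2*441) = 3*882 = 2646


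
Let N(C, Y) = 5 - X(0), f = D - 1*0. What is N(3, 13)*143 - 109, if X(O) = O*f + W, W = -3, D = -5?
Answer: 1035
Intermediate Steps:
f = -5 (f = -5 - 1*0 = -5 + 0 = -5)
X(O) = -3 - 5*O (X(O) = O*(-5) - 3 = -5*O - 3 = -3 - 5*O)
N(C, Y) = 8 (N(C, Y) = 5 - (-3 - 5*0) = 5 - (-3 + 0) = 5 - 1*(-3) = 5 + 3 = 8)
N(3, 13)*143 - 109 = 8*143 - 109 = 1144 - 109 = 1035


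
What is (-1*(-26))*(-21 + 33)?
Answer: 312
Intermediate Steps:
(-1*(-26))*(-21 + 33) = 26*12 = 312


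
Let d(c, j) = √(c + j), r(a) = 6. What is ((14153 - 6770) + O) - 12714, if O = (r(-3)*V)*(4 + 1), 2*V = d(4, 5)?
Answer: -5286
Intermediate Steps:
V = 3/2 (V = √(4 + 5)/2 = √9/2 = (½)*3 = 3/2 ≈ 1.5000)
O = 45 (O = (6*(3/2))*(4 + 1) = 9*5 = 45)
((14153 - 6770) + O) - 12714 = ((14153 - 6770) + 45) - 12714 = (7383 + 45) - 12714 = 7428 - 12714 = -5286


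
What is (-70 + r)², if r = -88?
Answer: 24964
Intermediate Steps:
(-70 + r)² = (-70 - 88)² = (-158)² = 24964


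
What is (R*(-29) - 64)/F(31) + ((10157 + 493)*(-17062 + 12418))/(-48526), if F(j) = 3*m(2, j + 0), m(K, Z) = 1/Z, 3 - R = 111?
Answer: 2381793304/72789 ≈ 32722.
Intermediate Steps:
R = -108 (R = 3 - 1*111 = 3 - 111 = -108)
F(j) = 3/j (F(j) = 3/(j + 0) = 3/j)
(R*(-29) - 64)/F(31) + ((10157 + 493)*(-17062 + 12418))/(-48526) = (-108*(-29) - 64)/((3/31)) + ((10157 + 493)*(-17062 + 12418))/(-48526) = (3132 - 64)/((3*(1/31))) + (10650*(-4644))*(-1/48526) = 3068/(3/31) - 49458600*(-1/48526) = 3068*(31/3) + 24729300/24263 = 95108/3 + 24729300/24263 = 2381793304/72789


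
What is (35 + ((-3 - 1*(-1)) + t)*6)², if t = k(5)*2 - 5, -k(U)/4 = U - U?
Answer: 49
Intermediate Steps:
k(U) = 0 (k(U) = -4*(U - U) = -4*0 = 0)
t = -5 (t = 0*2 - 5 = 0 - 5 = -5)
(35 + ((-3 - 1*(-1)) + t)*6)² = (35 + ((-3 - 1*(-1)) - 5)*6)² = (35 + ((-3 + 1) - 5)*6)² = (35 + (-2 - 5)*6)² = (35 - 7*6)² = (35 - 42)² = (-7)² = 49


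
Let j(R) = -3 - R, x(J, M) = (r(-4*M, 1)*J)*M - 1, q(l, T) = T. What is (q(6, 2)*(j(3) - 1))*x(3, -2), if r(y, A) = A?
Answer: 98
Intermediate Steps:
x(J, M) = -1 + J*M (x(J, M) = (1*J)*M - 1 = J*M - 1 = -1 + J*M)
(q(6, 2)*(j(3) - 1))*x(3, -2) = (2*((-3 - 1*3) - 1))*(-1 + 3*(-2)) = (2*((-3 - 3) - 1))*(-1 - 6) = (2*(-6 - 1))*(-7) = (2*(-7))*(-7) = -14*(-7) = 98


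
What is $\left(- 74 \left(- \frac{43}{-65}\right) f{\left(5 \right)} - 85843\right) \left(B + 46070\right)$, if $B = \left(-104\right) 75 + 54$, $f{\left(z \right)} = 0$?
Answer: $-3289847132$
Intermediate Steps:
$B = -7746$ ($B = -7800 + 54 = -7746$)
$\left(- 74 \left(- \frac{43}{-65}\right) f{\left(5 \right)} - 85843\right) \left(B + 46070\right) = \left(- 74 \left(- \frac{43}{-65}\right) 0 - 85843\right) \left(-7746 + 46070\right) = \left(- 74 \left(\left(-43\right) \left(- \frac{1}{65}\right)\right) 0 - 85843\right) 38324 = \left(\left(-74\right) \frac{43}{65} \cdot 0 - 85843\right) 38324 = \left(\left(- \frac{3182}{65}\right) 0 - 85843\right) 38324 = \left(0 - 85843\right) 38324 = \left(-85843\right) 38324 = -3289847132$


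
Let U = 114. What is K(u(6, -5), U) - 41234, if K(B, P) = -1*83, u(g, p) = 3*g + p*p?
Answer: -41317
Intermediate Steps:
u(g, p) = p² + 3*g (u(g, p) = 3*g + p² = p² + 3*g)
K(B, P) = -83
K(u(6, -5), U) - 41234 = -83 - 41234 = -41317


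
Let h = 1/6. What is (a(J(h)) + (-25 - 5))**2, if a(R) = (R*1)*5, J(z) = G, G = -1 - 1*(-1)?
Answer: 900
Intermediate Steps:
h = 1/6 ≈ 0.16667
G = 0 (G = -1 + 1 = 0)
J(z) = 0
a(R) = 5*R (a(R) = R*5 = 5*R)
(a(J(h)) + (-25 - 5))**2 = (5*0 + (-25 - 5))**2 = (0 - 30)**2 = (-30)**2 = 900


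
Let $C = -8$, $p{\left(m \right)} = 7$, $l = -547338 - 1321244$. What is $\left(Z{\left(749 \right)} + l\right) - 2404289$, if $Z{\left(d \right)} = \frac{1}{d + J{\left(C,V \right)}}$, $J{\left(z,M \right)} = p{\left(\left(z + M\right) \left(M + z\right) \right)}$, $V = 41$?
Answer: $- \frac{3230290475}{756} \approx -4.2729 \cdot 10^{6}$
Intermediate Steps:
$l = -1868582$ ($l = -547338 - 1321244 = -1868582$)
$J{\left(z,M \right)} = 7$
$Z{\left(d \right)} = \frac{1}{7 + d}$ ($Z{\left(d \right)} = \frac{1}{d + 7} = \frac{1}{7 + d}$)
$\left(Z{\left(749 \right)} + l\right) - 2404289 = \left(\frac{1}{7 + 749} - 1868582\right) - 2404289 = \left(\frac{1}{756} - 1868582\right) - 2404289 = - \frac{1412647991}{756} - 2404289 = - \frac{3230290475}{756}$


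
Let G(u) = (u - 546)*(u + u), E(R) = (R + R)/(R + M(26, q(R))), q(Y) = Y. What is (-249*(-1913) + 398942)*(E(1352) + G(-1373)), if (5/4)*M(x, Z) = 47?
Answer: 8011650498453622/1737 ≈ 4.6124e+12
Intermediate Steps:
M(x, Z) = 188/5 (M(x, Z) = (⅘)*47 = 188/5)
E(R) = 2*R/(188/5 + R) (E(R) = (R + R)/(R + 188/5) = (2*R)/(188/5 + R) = 2*R/(188/5 + R))
G(u) = 2*u*(-546 + u) (G(u) = (-546 + u)*(2*u) = 2*u*(-546 + u))
(-249*(-1913) + 398942)*(E(1352) + G(-1373)) = (-249*(-1913) + 398942)*(10*1352/(188 + 5*1352) + 2*(-1373)*(-546 - 1373)) = (476337 + 398942)*(10*1352/(188 + 6760) + 2*(-1373)*(-1919)) = 875279*(10*1352/6948 + 5269574) = 875279*(10*1352*(1/6948) + 5269574) = 875279*(3380/1737 + 5269574) = 875279*(9153253418/1737) = 8011650498453622/1737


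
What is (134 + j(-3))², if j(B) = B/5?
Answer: 444889/25 ≈ 17796.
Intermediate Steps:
j(B) = B/5 (j(B) = B*(⅕) = B/5)
(134 + j(-3))² = (134 + (⅕)*(-3))² = (134 - ⅗)² = (667/5)² = 444889/25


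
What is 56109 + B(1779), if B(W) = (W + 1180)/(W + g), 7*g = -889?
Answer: 92695027/1652 ≈ 56111.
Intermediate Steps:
g = -127 (g = (⅐)*(-889) = -127)
B(W) = (1180 + W)/(-127 + W) (B(W) = (W + 1180)/(W - 127) = (1180 + W)/(-127 + W))
56109 + B(1779) = 56109 + (1180 + 1779)/(-127 + 1779) = 56109 + 2959/1652 = 92695027/1652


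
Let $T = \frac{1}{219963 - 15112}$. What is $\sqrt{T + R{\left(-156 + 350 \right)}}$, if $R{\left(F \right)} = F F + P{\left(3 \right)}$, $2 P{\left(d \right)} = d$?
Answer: $\frac{21 \sqrt{14325782298594}}{409702} \approx 194.0$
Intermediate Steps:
$P{\left(d \right)} = \frac{d}{2}$
$R{\left(F \right)} = \frac{3}{2} + F^{2}$ ($R{\left(F \right)} = F F + \frac{1}{2} \cdot 3 = F^{2} + \frac{3}{2} = \frac{3}{2} + F^{2}$)
$T = \frac{1}{204851} \approx 4.8816 \cdot 10^{-6}$
$\sqrt{T + R{\left(-156 + 350 \right)}} = \sqrt{\frac{1}{204851} + \left(\frac{3}{2} + \left(-156 + 350\right)^{2}\right)} = \sqrt{\frac{1}{204851} + \left(\frac{3}{2} + 194^{2}\right)} = \sqrt{\frac{1}{204851} + \left(\frac{3}{2} + 37636\right)} = \sqrt{\frac{1}{204851} + \frac{75275}{2}} = \sqrt{\frac{15420159027}{409702}} = \frac{21 \sqrt{14325782298594}}{409702}$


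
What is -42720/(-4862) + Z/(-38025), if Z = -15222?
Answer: 21774838/2370225 ≈ 9.1868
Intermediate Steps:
-42720/(-4862) + Z/(-38025) = -42720/(-4862) - 15222/(-38025) = -42720*(-1/4862) - 15222*(-1/38025) = 21360/2431 + 5074/12675 = 21774838/2370225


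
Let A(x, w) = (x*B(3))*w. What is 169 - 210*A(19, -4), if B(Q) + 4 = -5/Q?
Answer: -90271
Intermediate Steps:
B(Q) = -4 - 5/Q
A(x, w) = -17*w*x/3 (A(x, w) = (x*(-4 - 5/3))*w = (x*(-17/3))*w = (-17*x/3)*w = -17*w*x/3)
169 - 210*A(19, -4) = 169 - (-1190)*(-4)*19 = 169 - 210*1292/3 = 169 - 90440 = -90271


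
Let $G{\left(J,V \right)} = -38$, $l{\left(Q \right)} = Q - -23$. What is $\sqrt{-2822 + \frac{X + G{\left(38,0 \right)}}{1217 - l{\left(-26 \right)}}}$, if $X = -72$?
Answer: $\frac{3 i \sqrt{4667110}}{122} \approx 53.123 i$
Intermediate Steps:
$l{\left(Q \right)} = 23 + Q$ ($l{\left(Q \right)} = Q + 23 = 23 + Q$)
$\sqrt{-2822 + \frac{X + G{\left(38,0 \right)}}{1217 - l{\left(-26 \right)}}} = \sqrt{-2822 + \frac{-72 - 38}{1217 - \left(23 - 26\right)}} = \sqrt{-2822 - \frac{110}{1217 - -3}} = \sqrt{-2822 - \frac{110}{1217 + 3}} = \sqrt{-2822 - \frac{110}{1220}} = \sqrt{-2822 - \frac{11}{122}} = \sqrt{- \frac{344295}{122}} = \frac{3 i \sqrt{4667110}}{122}$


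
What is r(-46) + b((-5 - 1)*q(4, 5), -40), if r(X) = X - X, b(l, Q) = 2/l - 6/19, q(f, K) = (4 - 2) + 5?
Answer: -145/399 ≈ -0.36341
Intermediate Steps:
q(f, K) = 7 (q(f, K) = 2 + 5 = 7)
b(l, Q) = -6/19 + 2/l (b(l, Q) = 2/l - 6*1/19 = 2/l - 6/19 = -6/19 + 2/l)
r(X) = 0
r(-46) + b((-5 - 1)*q(4, 5), -40) = 0 + (-6/19 + 2/(((-5 - 1)*7))) = 0 + (-6/19 + 2/((-6*7))) = 0 + (-6/19 + 2/(-42)) = 0 + (-6/19 + 2*(-1/42)) = 0 + (-6/19 - 1/21) = 0 - 145/399 = -145/399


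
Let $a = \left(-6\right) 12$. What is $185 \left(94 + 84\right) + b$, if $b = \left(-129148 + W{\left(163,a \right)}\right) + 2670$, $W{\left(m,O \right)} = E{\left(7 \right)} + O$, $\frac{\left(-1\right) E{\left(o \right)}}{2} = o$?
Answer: $-93634$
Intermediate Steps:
$a = -72$
$E{\left(o \right)} = - 2 o$
$W{\left(m,O \right)} = -14 + O$ ($W{\left(m,O \right)} = \left(-2\right) 7 + O = -14 + O$)
$b = -126564$ ($b = \left(-129148 - 86\right) + 2670 = -129234 + 2670 = -126564$)
$185 \left(94 + 84\right) + b = 185 \left(94 + 84\right) - 126564 = 185 \cdot 178 - 126564 = 32930 - 126564 = -93634$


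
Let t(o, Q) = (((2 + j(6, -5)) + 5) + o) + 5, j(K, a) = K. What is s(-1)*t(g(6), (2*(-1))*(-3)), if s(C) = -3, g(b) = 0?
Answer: -54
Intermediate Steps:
t(o, Q) = 18 + o (t(o, Q) = (((2 + 6) + 5) + o) + 5 = ((8 + 5) + o) + 5 = (13 + o) + 5 = 18 + o)
s(-1)*t(g(6), (2*(-1))*(-3)) = -3*(18 + 0) = -3*18 = -54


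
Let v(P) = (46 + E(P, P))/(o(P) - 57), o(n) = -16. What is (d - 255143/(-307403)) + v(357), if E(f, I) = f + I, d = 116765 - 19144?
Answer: 30006043046/307403 ≈ 97611.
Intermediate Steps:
d = 97621
E(f, I) = I + f
v(P) = -46/73 - 2*P/73 (v(P) = (46 + (P + P))/(-16 - 57) = (46 + 2*P)/(-73) = (46 + 2*P)*(-1/73) = -46/73 - 2*P/73)
(d - 255143/(-307403)) + v(357) = (97621 - 255143/(-307403)) + (-46/73 - 2/73*357) = (97621 - 255143*(-1/307403)) + (-46/73 - 714/73) = (97621 + 255143/307403) - 760/73 = 30009243406/307403 - 760/73 = 30006043046/307403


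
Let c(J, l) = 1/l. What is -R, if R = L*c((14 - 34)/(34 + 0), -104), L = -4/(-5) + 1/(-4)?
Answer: 11/2080 ≈ 0.0052885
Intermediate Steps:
L = 11/20 (L = -4*(-⅕) + 1*(-¼) = ⅘ - ¼ = 11/20 ≈ 0.55000)
R = -11/2080 (R = (11/20)/(-104) = (11/20)*(-1/104) = -11/2080 ≈ -0.0052885)
-R = -1*(-11/2080) = 11/2080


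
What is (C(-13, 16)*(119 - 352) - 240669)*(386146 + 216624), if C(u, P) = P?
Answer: -147315179690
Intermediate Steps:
(C(-13, 16)*(119 - 352) - 240669)*(386146 + 216624) = (16*(119 - 352) - 240669)*(386146 + 216624) = (16*(-233) - 240669)*602770 = (-3728 - 240669)*602770 = -244397*602770 = -147315179690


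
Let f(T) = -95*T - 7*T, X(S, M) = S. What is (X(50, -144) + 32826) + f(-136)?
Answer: 46748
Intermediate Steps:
f(T) = -102*T
(X(50, -144) + 32826) + f(-136) = (50 + 32826) - 102*(-136) = 32876 + 13872 = 46748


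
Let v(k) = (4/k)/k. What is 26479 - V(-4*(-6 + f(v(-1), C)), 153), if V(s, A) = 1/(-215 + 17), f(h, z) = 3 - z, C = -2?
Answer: 5242843/198 ≈ 26479.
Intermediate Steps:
v(k) = 4/k**2
V(s, A) = -1/198 (V(s, A) = 1/(-198) = -1/198)
26479 - V(-4*(-6 + f(v(-1), C)), 153) = 26479 - 1*(-1/198) = 26479 + 1/198 = 5242843/198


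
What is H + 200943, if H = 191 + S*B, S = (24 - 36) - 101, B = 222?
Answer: 176048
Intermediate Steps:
S = -113 (S = -12 - 101 = -113)
H = -24895 (H = 191 - 113*222 = 191 - 25086 = -24895)
H + 200943 = -24895 + 200943 = 176048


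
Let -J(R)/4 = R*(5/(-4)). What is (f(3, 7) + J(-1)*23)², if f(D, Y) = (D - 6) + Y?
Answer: 12321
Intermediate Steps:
f(D, Y) = -6 + D + Y (f(D, Y) = (-6 + D) + Y = -6 + D + Y)
J(R) = 5*R (J(R) = -4*R*5/(-4) = -4*R*5*(-¼) = -4*R*(-5)/4 = -(-5)*R = 5*R)
(f(3, 7) + J(-1)*23)² = ((-6 + 3 + 7) + (5*(-1))*23)² = (4 - 5*23)² = (4 - 115)² = (-111)² = 12321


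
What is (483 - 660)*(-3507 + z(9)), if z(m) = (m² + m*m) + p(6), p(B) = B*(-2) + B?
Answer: 593127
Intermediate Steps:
p(B) = -B (p(B) = -2*B + B = -B)
z(m) = -6 + 2*m² (z(m) = (m² + m*m) - 1*6 = (m² + m²) - 6 = 2*m² - 6 = -6 + 2*m²)
(483 - 660)*(-3507 + z(9)) = (483 - 660)*(-3507 + (-6 + 2*9²)) = -177*(-3507 + (-6 + 2*81)) = -177*(-3507 + (-6 + 162)) = -177*(-3507 + 156) = -177*(-3351) = 593127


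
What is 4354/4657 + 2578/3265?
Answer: 26221556/15205105 ≈ 1.7245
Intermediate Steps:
4354/4657 + 2578/3265 = 26221556/15205105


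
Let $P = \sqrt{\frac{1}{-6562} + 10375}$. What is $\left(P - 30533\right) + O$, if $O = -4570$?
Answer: $-35103 + \frac{\sqrt{446745874938}}{6562} \approx -35001.0$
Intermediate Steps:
$P = \frac{\sqrt{446745874938}}{6562}$ ($P = \sqrt{- \frac{1}{6562} + 10375} = \sqrt{\frac{68080749}{6562}} = \frac{\sqrt{446745874938}}{6562} \approx 101.86$)
$\left(P - 30533\right) + O = \left(\frac{\sqrt{446745874938}}{6562} - 30533\right) - 4570 = \left(-30533 + \frac{\sqrt{446745874938}}{6562}\right) - 4570 = -35103 + \frac{\sqrt{446745874938}}{6562}$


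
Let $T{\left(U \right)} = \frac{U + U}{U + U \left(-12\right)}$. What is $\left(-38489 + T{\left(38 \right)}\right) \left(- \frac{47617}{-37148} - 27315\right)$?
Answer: $\frac{429583532920143}{408628} \approx 1.0513 \cdot 10^{9}$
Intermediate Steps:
$T{\left(U \right)} = - \frac{2}{11}$ ($T{\left(U \right)} = \frac{2 U}{U - 12 U} = \frac{2 U}{\left(-11\right) U} = 2 U \left(- \frac{1}{11 U}\right) = - \frac{2}{11}$)
$\left(-38489 + T{\left(38 \right)}\right) \left(- \frac{47617}{-37148} - 27315\right) = \left(-38489 - \frac{2}{11}\right) \left(- \frac{47617}{-37148} - 27315\right) = - \frac{423381 \left(\left(-47617\right) \left(- \frac{1}{37148}\right) - 27315\right)}{11} = - \frac{423381 \left(\frac{47617}{37148} - 27315\right)}{11} = \left(- \frac{423381}{11}\right) \left(- \frac{1014650003}{37148}\right) = \frac{429583532920143}{408628}$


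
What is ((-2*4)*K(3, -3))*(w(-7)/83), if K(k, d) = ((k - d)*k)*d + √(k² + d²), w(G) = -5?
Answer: -2160/83 + 120*√2/83 ≈ -23.979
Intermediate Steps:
K(k, d) = √(d² + k²) + d*k*(k - d) (K(k, d) = (k*(k - d))*d + √(d² + k²) = d*k*(k - d) + √(d² + k²) = √(d² + k²) + d*k*(k - d))
((-2*4)*K(3, -3))*(w(-7)/83) = ((-2*4)*(√((-3)² + 3²) - 3*3² - 1*3*(-3)²))*(-5/83) = (-8*(√(9 + 9) - 3*9 - 1*3*9))*(-5*1/83) = -8*(√18 - 27 - 27)*(-5/83) = -8*(3*√2 - 27 - 27)*(-5/83) = -8*(-54 + 3*√2)*(-5/83) = (432 - 24*√2)*(-5/83) = -2160/83 + 120*√2/83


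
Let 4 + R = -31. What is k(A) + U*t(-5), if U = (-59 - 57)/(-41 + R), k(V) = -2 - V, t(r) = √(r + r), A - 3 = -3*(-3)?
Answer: -14 + 29*I*√10/19 ≈ -14.0 + 4.8266*I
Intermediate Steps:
A = 12 (A = 3 - 3*(-3) = 3 + 9 = 12)
t(r) = √2*√r (t(r) = √(2*r) = √2*√r)
R = -35 (R = -4 - 31 = -35)
U = 29/19 (U = (-59 - 57)/(-41 - 35) = -116/(-76) = -116*(-1/76) = 29/19 ≈ 1.5263)
k(A) + U*t(-5) = (-2 - 1*12) + 29*(√2*√(-5))/19 = (-2 - 12) + 29*(√2*(I*√5))/19 = -14 + 29*(I*√10)/19 = -14 + 29*I*√10/19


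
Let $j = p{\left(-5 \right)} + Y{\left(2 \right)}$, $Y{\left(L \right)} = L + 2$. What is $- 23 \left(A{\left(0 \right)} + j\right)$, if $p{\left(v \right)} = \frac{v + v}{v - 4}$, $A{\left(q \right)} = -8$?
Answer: $\frac{598}{9} \approx 66.444$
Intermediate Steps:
$p{\left(v \right)} = \frac{2 v}{-4 + v}$
$Y{\left(L \right)} = 2 + L$
$j = \frac{46}{9}$ ($j = 2 \left(-5\right) \frac{1}{-4 - 5} + \left(2 + 2\right) = 2 \left(-5\right) \frac{1}{-9} + 4 = 2 \left(-5\right) \left(- \frac{1}{9}\right) + 4 = \frac{10}{9} + 4 = \frac{46}{9} \approx 5.1111$)
$- 23 \left(A{\left(0 \right)} + j\right) = - 23 \left(-8 + \frac{46}{9}\right) = \left(-23\right) \left(- \frac{26}{9}\right) = \frac{598}{9}$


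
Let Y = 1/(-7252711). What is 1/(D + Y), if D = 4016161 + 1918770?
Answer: 7252711/43044339347940 ≈ 1.6849e-7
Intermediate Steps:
D = 5934931
Y = -1/7252711 ≈ -1.3788e-7
1/(D + Y) = 1/(5934931 - 1/7252711) = 1/(43044339347940/7252711) = 7252711/43044339347940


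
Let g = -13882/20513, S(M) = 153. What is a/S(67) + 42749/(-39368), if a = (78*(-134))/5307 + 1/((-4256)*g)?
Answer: -650091285017851/591663321361728 ≈ -1.0988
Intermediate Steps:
g = -13882/20513 (g = -13882*1/20513 = -13882/20513 ≈ -0.67674)
a = -205804675831/104515690048 (a = (78*(-134))/5307 + 1/((-4256)*(-13882/20513)) = -10452*1/5307 - 1/4256*(-20513/13882) = -3484/1769 + 20513/59081792 = -205804675831/104515690048 ≈ -1.9691)
a/S(67) + 42749/(-39368) = -205804675831/104515690048/153 + 42749/(-39368) = -205804675831/104515690048*1/153 + 42749*(-1/39368) = -205804675831/15990900577344 - 6107/5624 = -650091285017851/591663321361728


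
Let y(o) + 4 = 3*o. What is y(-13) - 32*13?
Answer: -459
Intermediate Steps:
y(o) = -4 + 3*o
y(-13) - 32*13 = (-4 + 3*(-13)) - 32*13 = (-4 - 39) - 416 = -43 - 416 = -459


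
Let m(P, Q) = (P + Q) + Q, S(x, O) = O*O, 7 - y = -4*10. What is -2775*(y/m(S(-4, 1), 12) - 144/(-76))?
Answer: -199023/19 ≈ -10475.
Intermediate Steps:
y = 47 (y = 7 - (-4)*10 = 7 - 1*(-40) = 7 + 40 = 47)
S(x, O) = O²
m(P, Q) = P + 2*Q
-2775*(y/m(S(-4, 1), 12) - 144/(-76)) = -2775*(47/(1² + 2*12) - 144/(-76)) = -2775*(47/(1 + 24) - 144*(-1/76)) = -2775*(47/25 + 36/19) = -2775*1793/475 = -199023/19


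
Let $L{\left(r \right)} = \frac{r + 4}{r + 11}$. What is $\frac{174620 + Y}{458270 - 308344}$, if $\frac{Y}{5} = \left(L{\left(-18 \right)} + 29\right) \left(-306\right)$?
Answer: $\frac{9085}{10709} \approx 0.84835$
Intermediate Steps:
$L{\left(r \right)} = \frac{4 + r}{11 + r}$
$Y = -47430$ ($Y = 5 \left(\frac{4 - 18}{11 - 18} + 29\right) \left(-306\right) = 5 \left(\frac{1}{-7} \left(-14\right) + 29\right) \left(-306\right) = 5 \left(\left(- \frac{1}{7}\right) \left(-14\right) + 29\right) \left(-306\right) = 5 \left(2 + 29\right) \left(-306\right) = 5 \cdot 31 \left(-306\right) = 5 \left(-9486\right) = -47430$)
$\frac{174620 + Y}{458270 - 308344} = \frac{174620 - 47430}{458270 - 308344} = \frac{127190}{149926} = 127190 \cdot \frac{1}{149926} = \frac{9085}{10709}$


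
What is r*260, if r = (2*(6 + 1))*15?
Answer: 54600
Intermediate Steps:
r = 210 (r = (2*7)*15 = 14*15 = 210)
r*260 = 210*260 = 54600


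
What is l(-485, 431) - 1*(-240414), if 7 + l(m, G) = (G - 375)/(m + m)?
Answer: 116597367/485 ≈ 2.4041e+5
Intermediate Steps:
l(m, G) = -7 + (-375 + G)/(2*m) (l(m, G) = -7 + (G - 375)/(m + m) = -7 + (-375 + G)/((2*m)) = -7 + (-375 + G)*(1/(2*m)) = -7 + (-375 + G)/(2*m))
l(-485, 431) - 1*(-240414) = (½)*(-375 + 431 - 14*(-485))/(-485) - 1*(-240414) = (½)*(-1/485)*(-375 + 431 + 6790) + 240414 = (½)*(-1/485)*6846 + 240414 = -3423/485 + 240414 = 116597367/485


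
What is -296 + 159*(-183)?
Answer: -29393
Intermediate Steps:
-296 + 159*(-183) = -296 - 29097 = -29393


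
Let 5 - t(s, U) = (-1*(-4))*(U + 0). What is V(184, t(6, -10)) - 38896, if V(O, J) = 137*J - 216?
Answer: -32947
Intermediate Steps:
t(s, U) = 5 - 4*U (t(s, U) = 5 - (-1*(-4))*(U + 0) = 5 - 4*U)
V(O, J) = -216 + 137*J
V(184, t(6, -10)) - 38896 = (-216 + 137*(5 - 4*(-10))) - 38896 = (-216 + 137*(5 + 40)) - 38896 = (-216 + 137*45) - 38896 = (-216 + 6165) - 38896 = 5949 - 38896 = -32947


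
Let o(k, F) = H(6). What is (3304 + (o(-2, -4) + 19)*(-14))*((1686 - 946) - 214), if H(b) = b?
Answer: 1553804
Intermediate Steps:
o(k, F) = 6
(3304 + (o(-2, -4) + 19)*(-14))*((1686 - 946) - 214) = (3304 + (6 + 19)*(-14))*((1686 - 946) - 214) = (3304 + 25*(-14))*(740 - 214) = (3304 - 350)*526 = 2954*526 = 1553804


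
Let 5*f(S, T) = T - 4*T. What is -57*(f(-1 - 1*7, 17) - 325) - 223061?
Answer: -1019773/5 ≈ -2.0395e+5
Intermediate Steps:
f(S, T) = -3*T/5 (f(S, T) = (T - 4*T)/5 = (-3*T)/5 = -3*T/5)
-57*(f(-1 - 1*7, 17) - 325) - 223061 = -57*(-⅗*17 - 325) - 223061 = -57*(-51/5 - 325) - 223061 = -57*(-1676/5) - 223061 = 95532/5 - 223061 = -1019773/5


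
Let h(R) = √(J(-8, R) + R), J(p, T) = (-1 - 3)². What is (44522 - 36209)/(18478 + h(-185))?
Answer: 9035742/20084509 - 6357*I/20084509 ≈ 0.44989 - 0.00031651*I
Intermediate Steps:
J(p, T) = 16 (J(p, T) = (-4)² = 16)
h(R) = √(16 + R)
(44522 - 36209)/(18478 + h(-185)) = (44522 - 36209)/(18478 + √(16 - 185)) = 8313/(18478 + √(-169)) = 8313/(18478 + 13*I) = 8313*((18478 - 13*I)/341436653) = 489*(18478 - 13*I)/20084509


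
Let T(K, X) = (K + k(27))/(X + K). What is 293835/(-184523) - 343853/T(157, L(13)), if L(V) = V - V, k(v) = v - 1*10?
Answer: -343500369137/1107138 ≈ -3.1026e+5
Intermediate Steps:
k(v) = -10 + v (k(v) = v - 10 = -10 + v)
L(V) = 0
T(K, X) = (17 + K)/(K + X) (T(K, X) = (K + (-10 + 27))/(X + K) = (K + 17)/(K + X) = (17 + K)/(K + X))
293835/(-184523) - 343853/T(157, L(13)) = 293835/(-184523) - 343853*(157 + 0)/(17 + 157) = 293835*(-1/184523) - 343853/(174/157) = -293835/184523 - 343853/((1/157)*174) = -293835/184523 - 343853/174/157 = -293835/184523 - 343853*157/174 = -293835/184523 - 1861549/6 = -343500369137/1107138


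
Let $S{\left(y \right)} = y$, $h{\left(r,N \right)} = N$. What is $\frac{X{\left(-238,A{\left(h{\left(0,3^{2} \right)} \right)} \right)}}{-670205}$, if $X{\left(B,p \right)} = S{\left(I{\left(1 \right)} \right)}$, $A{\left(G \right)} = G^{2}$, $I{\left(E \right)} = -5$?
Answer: $\frac{1}{134041} \approx 7.4604 \cdot 10^{-6}$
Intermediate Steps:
$X{\left(B,p \right)} = -5$
$\frac{X{\left(-238,A{\left(h{\left(0,3^{2} \right)} \right)} \right)}}{-670205} = - \frac{5}{-670205} = \left(-5\right) \left(- \frac{1}{670205}\right) = \frac{1}{134041}$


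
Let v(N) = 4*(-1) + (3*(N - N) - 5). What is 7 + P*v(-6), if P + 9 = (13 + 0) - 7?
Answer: 34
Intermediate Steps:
P = -3 (P = -9 + ((13 + 0) - 7) = -9 + (13 - 7) = -9 + 6 = -3)
v(N) = -9 (v(N) = -4 + (3*0 - 5) = -4 + (0 - 5) = -4 - 5 = -9)
7 + P*v(-6) = 7 - 3*(-9) = 7 + 27 = 34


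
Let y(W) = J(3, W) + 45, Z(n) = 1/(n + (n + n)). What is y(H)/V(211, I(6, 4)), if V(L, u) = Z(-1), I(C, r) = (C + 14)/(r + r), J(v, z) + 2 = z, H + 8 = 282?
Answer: -951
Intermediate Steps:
H = 274 (H = -8 + 282 = 274)
J(v, z) = -2 + z
I(C, r) = (14 + C)/(2*r) (I(C, r) = (14 + C)/((2*r)) = (14 + C)*(1/(2*r)) = (14 + C)/(2*r))
Z(n) = 1/(3*n) (Z(n) = 1/(n + 2*n) = 1/(3*n))
V(L, u) = -⅓ (V(L, u) = (⅓)/(-1) = (⅓)*(-1) = -⅓)
y(W) = 43 + W (y(W) = (-2 + W) + 45 = 43 + W)
y(H)/V(211, I(6, 4)) = (43 + 274)/(-⅓) = 317*(-3) = -951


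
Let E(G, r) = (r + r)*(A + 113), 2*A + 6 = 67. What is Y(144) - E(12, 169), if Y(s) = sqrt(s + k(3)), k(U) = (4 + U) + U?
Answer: -48503 + sqrt(154) ≈ -48491.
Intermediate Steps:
A = 61/2 (A = -3 + (1/2)*67 = -3 + 67/2 = 61/2 ≈ 30.500)
k(U) = 4 + 2*U
E(G, r) = 287*r (E(G, r) = (r + r)*(61/2 + 113) = (2*r)*(287/2) = 287*r)
Y(s) = sqrt(10 + s) (Y(s) = sqrt(s + (4 + 2*3)) = sqrt(s + (4 + 6)) = sqrt(s + 10) = sqrt(10 + s))
Y(144) - E(12, 169) = sqrt(10 + 144) - 287*169 = sqrt(154) - 1*48503 = sqrt(154) - 48503 = -48503 + sqrt(154)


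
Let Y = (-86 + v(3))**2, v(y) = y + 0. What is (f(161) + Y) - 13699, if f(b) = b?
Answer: -6649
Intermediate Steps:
v(y) = y
Y = 6889 (Y = (-86 + 3)**2 = (-83)**2 = 6889)
(f(161) + Y) - 13699 = (161 + 6889) - 13699 = 7050 - 13699 = -6649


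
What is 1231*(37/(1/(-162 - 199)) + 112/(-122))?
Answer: -1003059423/61 ≈ -1.6444e+7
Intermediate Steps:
1231*(37/(1/(-162 - 199)) + 112/(-122)) = 1231*(37/(1/(-361)) + 112*(-1/122)) = 1231*(37/(-1/361) - 56/61) = 1231*(37*(-361) - 56/61) = 1231*(-13357 - 56/61) = 1231*(-814833/61) = -1003059423/61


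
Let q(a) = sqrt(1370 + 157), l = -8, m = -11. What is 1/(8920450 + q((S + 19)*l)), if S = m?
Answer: 8920450/79574428200973 - sqrt(1527)/79574428200973 ≈ 1.1210e-7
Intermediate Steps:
S = -11
q(a) = sqrt(1527)
1/(8920450 + q((S + 19)*l)) = 1/(8920450 + sqrt(1527))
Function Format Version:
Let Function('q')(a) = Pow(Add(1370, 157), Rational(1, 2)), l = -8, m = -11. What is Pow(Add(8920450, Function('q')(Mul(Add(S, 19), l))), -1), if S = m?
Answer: Add(Rational(8920450, 79574428200973), Mul(Rational(-1, 79574428200973), Pow(1527, Rational(1, 2)))) ≈ 1.1210e-7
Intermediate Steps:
S = -11
Function('q')(a) = Pow(1527, Rational(1, 2))
Pow(Add(8920450, Function('q')(Mul(Add(S, 19), l))), -1) = Pow(Add(8920450, Pow(1527, Rational(1, 2))), -1)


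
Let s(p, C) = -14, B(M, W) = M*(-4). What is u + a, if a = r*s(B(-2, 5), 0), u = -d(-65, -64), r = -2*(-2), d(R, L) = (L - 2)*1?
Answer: 10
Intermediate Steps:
d(R, L) = -2 + L (d(R, L) = (-2 + L)*1 = -2 + L)
B(M, W) = -4*M
r = 4
u = 66 (u = -(-2 - 64) = -1*(-66) = 66)
a = -56 (a = 4*(-14) = -56)
u + a = 66 - 56 = 10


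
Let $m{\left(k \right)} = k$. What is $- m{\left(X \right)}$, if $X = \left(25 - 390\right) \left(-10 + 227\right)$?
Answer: $79205$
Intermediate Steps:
$X = -79205$ ($X = \left(-365\right) 217 = -79205$)
$- m{\left(X \right)} = \left(-1\right) \left(-79205\right) = 79205$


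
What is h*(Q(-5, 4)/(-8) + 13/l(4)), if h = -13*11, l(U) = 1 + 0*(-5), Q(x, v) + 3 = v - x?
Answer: -7007/4 ≈ -1751.8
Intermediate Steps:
Q(x, v) = -3 + v - x (Q(x, v) = -3 + (v - x) = -3 + v - x)
l(U) = 1 (l(U) = 1 + 0 = 1)
h = -143
h*(Q(-5, 4)/(-8) + 13/l(4)) = -143*((-3 + 4 - 1*(-5))/(-8) + 13/1) = -143*((-3 + 4 + 5)*(-1/8) + 13*1) = -143*(6*(-1/8) + 13) = -143*(-3/4 + 13) = -143*49/4 = -7007/4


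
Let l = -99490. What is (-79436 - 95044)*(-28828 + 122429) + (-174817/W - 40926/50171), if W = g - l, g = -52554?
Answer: -38457847584224265323/2354826056 ≈ -1.6332e+10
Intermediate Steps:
W = 46936 (W = -52554 - 1*(-99490) = -52554 + 99490 = 46936)
(-79436 - 95044)*(-28828 + 122429) + (-174817/W - 40926/50171) = (-79436 - 95044)*(-28828 + 122429) + (-174817/46936 - 40926/50171) = -174480*93601 + (-174817*1/46936 - 40926*1/50171) = -16331502480 + (-174817/46936 - 40926/50171) = -16331502480 - 10691646443/2354826056 = -38457847584224265323/2354826056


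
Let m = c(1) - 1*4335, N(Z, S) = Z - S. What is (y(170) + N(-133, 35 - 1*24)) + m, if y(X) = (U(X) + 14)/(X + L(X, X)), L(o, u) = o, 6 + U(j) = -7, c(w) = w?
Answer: -1522519/340 ≈ -4478.0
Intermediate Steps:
U(j) = -13 (U(j) = -6 - 7 = -13)
m = -4334 (m = 1 - 1*4335 = 1 - 4335 = -4334)
y(X) = 1/(2*X) (y(X) = (-13 + 14)/(X + X) = 1/(2*X))
(y(170) + N(-133, 35 - 1*24)) + m = ((1/2)/170 + (-133 - (35 - 1*24))) - 4334 = ((1/2)*(1/170) + (-133 - (35 - 24))) - 4334 = (1/340 + (-133 - 1*11)) - 4334 = (1/340 + (-133 - 11)) - 4334 = (1/340 - 144) - 4334 = -48959/340 - 4334 = -1522519/340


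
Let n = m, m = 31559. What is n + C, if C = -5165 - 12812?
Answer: 13582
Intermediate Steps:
C = -17977
n = 31559
n + C = 31559 - 17977 = 13582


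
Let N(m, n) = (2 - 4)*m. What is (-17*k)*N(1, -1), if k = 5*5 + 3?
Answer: 952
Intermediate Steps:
N(m, n) = -2*m
k = 28 (k = 25 + 3 = 28)
(-17*k)*N(1, -1) = (-17*28)*(-2*1) = -476*(-2) = 952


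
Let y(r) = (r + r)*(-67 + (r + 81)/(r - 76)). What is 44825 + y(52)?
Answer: 111842/3 ≈ 37281.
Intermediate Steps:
y(r) = 2*r*(-67 + (81 + r)/(-76 + r)) (y(r) = (2*r)*(-67 + (81 + r)/(-76 + r)) = 2*r*(-67 + (81 + r)/(-76 + r)))
44825 + y(52) = 44825 + 2*52*(5173 - 66*52)/(-76 + 52) = 44825 + 2*52*(5173 - 3432)/(-24) = 44825 + 2*52*(-1/24)*1741 = 44825 - 22633/3 = 111842/3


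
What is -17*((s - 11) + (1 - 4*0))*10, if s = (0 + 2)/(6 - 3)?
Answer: 4760/3 ≈ 1586.7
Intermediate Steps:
s = ⅔ (s = 2/3 = 2*(⅓) = ⅔ ≈ 0.66667)
-17*((s - 11) + (1 - 4*0))*10 = -17*((⅔ - 11) + (1 - 4*0))*10 = -17*(-31/3 + (1 + 0))*10 = -17*(-31/3 + 1)*10 = -17*(-28/3)*10 = (476/3)*10 = 4760/3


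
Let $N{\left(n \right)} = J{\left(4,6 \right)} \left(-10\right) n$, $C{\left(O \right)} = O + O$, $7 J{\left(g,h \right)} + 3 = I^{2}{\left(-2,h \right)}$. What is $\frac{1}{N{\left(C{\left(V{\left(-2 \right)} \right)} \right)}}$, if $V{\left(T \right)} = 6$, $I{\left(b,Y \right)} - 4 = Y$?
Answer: $- \frac{7}{11640} \approx -0.00060137$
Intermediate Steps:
$I{\left(b,Y \right)} = 4 + Y$
$J{\left(g,h \right)} = - \frac{3}{7} + \frac{\left(4 + h\right)^{2}}{7}$
$C{\left(O \right)} = 2 O$
$N{\left(n \right)} = - \frac{970 n}{7}$ ($N{\left(n \right)} = \left(- \frac{3}{7} + \frac{\left(4 + 6\right)^{2}}{7}\right) \left(-10\right) n = \left(- \frac{3}{7} + \frac{10^{2}}{7}\right) \left(-10\right) n = \left(- \frac{3}{7} + \frac{1}{7} \cdot 100\right) \left(-10\right) n = \left(- \frac{3}{7} + \frac{100}{7}\right) \left(-10\right) n = \frac{97}{7} \left(-10\right) n = - \frac{970 n}{7}$)
$\frac{1}{N{\left(C{\left(V{\left(-2 \right)} \right)} \right)}} = \frac{1}{\left(- \frac{970}{7}\right) 2 \cdot 6} = \frac{1}{\left(- \frac{970}{7}\right) 12} = \frac{1}{- \frac{11640}{7}} = - \frac{7}{11640}$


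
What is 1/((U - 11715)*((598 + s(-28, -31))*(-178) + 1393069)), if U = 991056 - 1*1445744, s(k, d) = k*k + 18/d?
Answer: -31/16586441296201 ≈ -1.8690e-12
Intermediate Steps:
s(k, d) = k² + 18/d
U = -454688 (U = 991056 - 1445744 = -454688)
1/((U - 11715)*((598 + s(-28, -31))*(-178) + 1393069)) = 1/((-454688 - 11715)*((598 + ((-28)² + 18/(-31)))*(-178) + 1393069)) = 1/(-466403*((598 + (784 + 18*(-1/31)))*(-178) + 1393069)) = 1/(-466403*((598 + (784 - 18/31))*(-178) + 1393069)) = 1/(-466403*((598 + 24286/31)*(-178) + 1393069)) = 1/(-466403*((42824/31)*(-178) + 1393069)) = 1/(-466403*(-7622672/31 + 1393069)) = 1/(-466403*35562467/31) = 1/(-16586441296201/31) = -31/16586441296201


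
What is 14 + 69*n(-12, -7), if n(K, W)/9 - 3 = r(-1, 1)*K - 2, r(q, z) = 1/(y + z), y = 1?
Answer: -3091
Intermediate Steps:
r(q, z) = 1/(1 + z)
n(K, W) = 9 + 9*K/2 (n(K, W) = 27 + 9*(K/(1 + 1) - 2) = 27 + 9*(K/2 - 2) = 27 + 9*(-2 + K/2) = 27 + (-18 + 9*K/2) = 9 + 9*K/2)
14 + 69*n(-12, -7) = 14 + 69*(9 + (9/2)*(-12)) = 14 + 69*(9 - 54) = 14 + 69*(-45) = 14 - 3105 = -3091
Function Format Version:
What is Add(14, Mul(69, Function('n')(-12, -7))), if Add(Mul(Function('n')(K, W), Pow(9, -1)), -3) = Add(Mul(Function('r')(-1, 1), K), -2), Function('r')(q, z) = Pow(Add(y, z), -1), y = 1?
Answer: -3091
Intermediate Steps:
Function('r')(q, z) = Pow(Add(1, z), -1)
Function('n')(K, W) = Add(9, Mul(Rational(9, 2), K)) (Function('n')(K, W) = Add(27, Mul(9, Add(Mul(Pow(Add(1, 1), -1), K), -2))) = Add(27, Mul(9, Add(Mul(Pow(2, -1), K), -2))) = Add(27, Mul(9, Add(Mul(Rational(1, 2), K), -2))) = Add(27, Mul(9, Add(-2, Mul(Rational(1, 2), K)))) = Add(27, Add(-18, Mul(Rational(9, 2), K))) = Add(9, Mul(Rational(9, 2), K)))
Add(14, Mul(69, Function('n')(-12, -7))) = Add(14, Mul(69, Add(9, Mul(Rational(9, 2), -12)))) = Add(14, Mul(69, Add(9, -54))) = Add(14, Mul(69, -45)) = Add(14, -3105) = -3091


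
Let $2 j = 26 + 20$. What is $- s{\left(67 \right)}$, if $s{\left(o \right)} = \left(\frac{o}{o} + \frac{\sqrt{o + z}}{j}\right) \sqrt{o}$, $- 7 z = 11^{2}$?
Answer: $- \sqrt{67} - \frac{2 \sqrt{40803}}{161} \approx -10.695$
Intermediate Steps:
$z = - \frac{121}{7}$ ($z = - \frac{11^{2}}{7} = \left(- \frac{1}{7}\right) 121 = - \frac{121}{7} \approx -17.286$)
$j = 23$ ($j = \frac{26 + 20}{2} = \frac{1}{2} \cdot 46 = 23$)
$s{\left(o \right)} = \sqrt{o} \left(1 + \frac{\sqrt{- \frac{121}{7} + o}}{23}\right)$ ($s{\left(o \right)} = \left(\frac{o}{o} + \frac{\sqrt{o - \frac{121}{7}}}{23}\right) \sqrt{o} = \left(1 + \sqrt{- \frac{121}{7} + o} \frac{1}{23}\right) \sqrt{o} = \left(1 + \frac{\sqrt{- \frac{121}{7} + o}}{23}\right) \sqrt{o} = \sqrt{o} \left(1 + \frac{\sqrt{- \frac{121}{7} + o}}{23}\right)$)
$- s{\left(67 \right)} = - \sqrt{67} \left(1 + \frac{\sqrt{-847 + 49 \cdot 67}}{161}\right) = - \sqrt{67} \left(1 + \frac{\sqrt{-847 + 3283}}{161}\right) = - \sqrt{67} \left(1 + \frac{\sqrt{2436}}{161}\right) = - \sqrt{67} \left(1 + \frac{2 \sqrt{609}}{161}\right)$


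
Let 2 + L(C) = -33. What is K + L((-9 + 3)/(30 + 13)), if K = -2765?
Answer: -2800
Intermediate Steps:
L(C) = -35 (L(C) = -2 - 33 = -35)
K + L((-9 + 3)/(30 + 13)) = -2765 - 35 = -2800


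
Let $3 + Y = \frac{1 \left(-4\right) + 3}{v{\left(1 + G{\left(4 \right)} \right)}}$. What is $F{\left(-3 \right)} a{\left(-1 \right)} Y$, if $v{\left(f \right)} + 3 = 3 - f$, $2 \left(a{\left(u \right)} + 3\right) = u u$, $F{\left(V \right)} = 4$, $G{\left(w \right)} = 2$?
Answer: $\frac{80}{3} \approx 26.667$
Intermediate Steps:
$a{\left(u \right)} = -3 + \frac{u^{2}}{2}$ ($a{\left(u \right)} = -3 + \frac{u u}{2} = -3 + \frac{u^{2}}{2}$)
$v{\left(f \right)} = - f$ ($v{\left(f \right)} = -3 - \left(-3 + f\right) = - f$)
$Y = - \frac{8}{3}$ ($Y = -3 + \frac{1 \left(-4\right) + 3}{\left(-1\right) \left(1 + 2\right)} = -3 + \frac{-4 + 3}{\left(-1\right) 3} = -3 - \frac{1}{-3} = -3 - - \frac{1}{3} = -3 + \frac{1}{3} = - \frac{8}{3} \approx -2.6667$)
$F{\left(-3 \right)} a{\left(-1 \right)} Y = 4 \left(-3 + \frac{\left(-1\right)^{2}}{2}\right) \left(- \frac{8}{3}\right) = 4 \left(-3 + \frac{1}{2} \cdot 1\right) \left(- \frac{8}{3}\right) = 4 \left(-3 + \frac{1}{2}\right) \left(- \frac{8}{3}\right) = 4 \left(- \frac{5}{2}\right) \left(- \frac{8}{3}\right) = \left(-10\right) \left(- \frac{8}{3}\right) = \frac{80}{3}$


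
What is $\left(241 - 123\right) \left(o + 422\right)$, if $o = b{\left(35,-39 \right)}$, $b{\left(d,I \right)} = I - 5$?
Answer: $44604$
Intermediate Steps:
$b{\left(d,I \right)} = -5 + I$ ($b{\left(d,I \right)} = I - 5 = -5 + I$)
$o = -44$ ($o = -5 - 39 = -44$)
$\left(241 - 123\right) \left(o + 422\right) = \left(241 - 123\right) \left(-44 + 422\right) = 118 \cdot 378 = 44604$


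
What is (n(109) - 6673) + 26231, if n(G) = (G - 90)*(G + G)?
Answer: 23700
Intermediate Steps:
n(G) = 2*G*(-90 + G) (n(G) = (-90 + G)*(2*G) = 2*G*(-90 + G))
(n(109) - 6673) + 26231 = (2*109*(-90 + 109) - 6673) + 26231 = (2*109*19 - 6673) + 26231 = (4142 - 6673) + 26231 = -2531 + 26231 = 23700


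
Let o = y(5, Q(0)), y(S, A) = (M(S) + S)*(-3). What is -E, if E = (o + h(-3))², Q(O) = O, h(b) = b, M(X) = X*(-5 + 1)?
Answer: -1764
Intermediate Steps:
M(X) = -4*X (M(X) = X*(-4) = -4*X)
y(S, A) = 9*S (y(S, A) = (-4*S + S)*(-3) = -3*S*(-3) = 9*S)
o = 45 (o = 9*5 = 45)
E = 1764 (E = (45 - 3)² = 42² = 1764)
-E = -1*1764 = -1764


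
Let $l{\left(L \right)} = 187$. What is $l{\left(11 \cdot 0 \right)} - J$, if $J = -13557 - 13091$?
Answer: $26835$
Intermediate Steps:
$J = -26648$
$l{\left(11 \cdot 0 \right)} - J = 187 - -26648 = 187 + 26648 = 26835$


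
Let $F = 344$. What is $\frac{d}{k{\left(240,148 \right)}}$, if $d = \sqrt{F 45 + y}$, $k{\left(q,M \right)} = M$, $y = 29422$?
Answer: $\frac{\sqrt{44902}}{148} \approx 1.4318$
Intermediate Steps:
$d = \sqrt{44902}$ ($d = \sqrt{344 \cdot 45 + 29422} = \sqrt{15480 + 29422} = \sqrt{44902} \approx 211.9$)
$\frac{d}{k{\left(240,148 \right)}} = \frac{\sqrt{44902}}{148}$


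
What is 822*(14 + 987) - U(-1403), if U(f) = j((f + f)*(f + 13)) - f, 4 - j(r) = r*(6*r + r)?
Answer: 106488565630615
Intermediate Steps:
j(r) = 4 - 7*r² (j(r) = 4 - r*(6*r + r) = 4 - r*7*r = 4 - 7*r²)
U(f) = 4 - f - 28*f²*(13 + f)² (U(f) = (4 - 7*(f + 13)²*(f + f)²) - f = (4 - 7*4*f²*(13 + f)²) - f = (4 - 28*f²*(13 + f)²) - f = 4 - f - 28*f²*(13 + f)²)
822*(14 + 987) - U(-1403) = 822*(14 + 987) - (4 - 1*(-1403) - 28*(-1403)²*(13 - 1403)²) = 822*1001 - (4 + 1403 - 28*1968409*(-1390)²) = 822822 - (4 + 1403 - 28*1968409*1932100) = 822822 - (4 + 1403 - 106488564809200) = 822822 - 1*(-106488564807793) = 822822 + 106488564807793 = 106488565630615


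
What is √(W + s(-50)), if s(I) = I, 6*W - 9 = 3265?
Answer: √4461/3 ≈ 22.264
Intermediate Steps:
W = 1637/3 (W = 3/2 + (⅙)*3265 = 3/2 + 3265/6 = 1637/3 ≈ 545.67)
√(W + s(-50)) = √(1637/3 - 50) = √(1487/3) = √4461/3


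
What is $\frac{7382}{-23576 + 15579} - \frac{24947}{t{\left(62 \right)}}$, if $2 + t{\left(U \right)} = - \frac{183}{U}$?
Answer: $\frac{12366805584}{2455079} \approx 5037.2$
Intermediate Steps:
$t{\left(U \right)} = -2 - \frac{183}{U}$
$\frac{7382}{-23576 + 15579} - \frac{24947}{t{\left(62 \right)}} = \frac{7382}{-23576 + 15579} - \frac{24947}{-2 - \frac{183}{62}} = \frac{7382}{-7997} - \frac{24947}{-2 - \frac{183}{62}} = 7382 \left(- \frac{1}{7997}\right) - \frac{24947}{-2 - \frac{183}{62}} = - \frac{7382}{7997} - \frac{24947}{- \frac{307}{62}} = - \frac{7382}{7997} - - \frac{1546714}{307} = - \frac{7382}{7997} + \frac{1546714}{307} = \frac{12366805584}{2455079}$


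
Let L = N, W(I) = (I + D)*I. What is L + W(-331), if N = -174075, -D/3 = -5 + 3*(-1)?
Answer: -72458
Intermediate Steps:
D = 24 (D = -3*(-5 + 3*(-1)) = -3*(-5 - 3) = -3*(-8) = 24)
W(I) = I*(24 + I) (W(I) = (I + 24)*I = (24 + I)*I = I*(24 + I))
L = -174075
L + W(-331) = -174075 - 331*(24 - 331) = -174075 - 331*(-307) = -174075 + 101617 = -72458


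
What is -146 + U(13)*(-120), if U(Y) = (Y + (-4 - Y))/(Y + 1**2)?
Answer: -782/7 ≈ -111.71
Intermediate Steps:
U(Y) = -4/(1 + Y) (U(Y) = -4/(Y + 1) = -4/(1 + Y))
-146 + U(13)*(-120) = -146 - 4/(1 + 13)*(-120) = -146 - 4/14*(-120) = -146 - 4*1/14*(-120) = -146 - 2/7*(-120) = -146 + 240/7 = -782/7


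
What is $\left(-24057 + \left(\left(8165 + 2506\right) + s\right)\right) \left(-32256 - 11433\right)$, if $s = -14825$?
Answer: $1232510379$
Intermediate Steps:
$\left(-24057 + \left(\left(8165 + 2506\right) + s\right)\right) \left(-32256 - 11433\right) = \left(-24057 + \left(\left(8165 + 2506\right) - 14825\right)\right) \left(-32256 - 11433\right) = \left(-24057 + \left(10671 - 14825\right)\right) \left(-43689\right) = \left(-24057 - 4154\right) \left(-43689\right) = \left(-28211\right) \left(-43689\right) = 1232510379$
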